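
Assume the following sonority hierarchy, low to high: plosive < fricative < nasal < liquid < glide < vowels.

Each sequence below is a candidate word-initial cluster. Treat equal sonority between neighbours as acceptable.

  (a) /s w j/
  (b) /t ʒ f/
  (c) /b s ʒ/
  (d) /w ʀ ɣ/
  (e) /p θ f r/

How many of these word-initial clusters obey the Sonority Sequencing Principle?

(a) /s w j/: profile 2-5-5 — obeys.
(b) /t ʒ f/: profile 1-2-2 — obeys.
(c) /b s ʒ/: profile 1-2-2 — obeys.
(d) /w ʀ ɣ/: profile 5-4-2 — violates.
(e) /p θ f r/: profile 1-2-2-4 — obeys.

4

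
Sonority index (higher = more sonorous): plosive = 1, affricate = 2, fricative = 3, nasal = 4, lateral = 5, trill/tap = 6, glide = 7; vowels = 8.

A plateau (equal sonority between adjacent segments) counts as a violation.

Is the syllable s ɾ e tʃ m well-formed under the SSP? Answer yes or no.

no

Onset: /s/ is a fricative (sonority 3), /ɾ/ is a trill/tap (sonority 6); then the nucleus /e/ (sonority 8).
Onset profile 3-6-8 — rises to the nucleus.
Coda: /tʃ/ is an affricate (sonority 2), /m/ is a nasal (sonority 4).
Coda profile 8-2-4 — does not strictly fall throughout.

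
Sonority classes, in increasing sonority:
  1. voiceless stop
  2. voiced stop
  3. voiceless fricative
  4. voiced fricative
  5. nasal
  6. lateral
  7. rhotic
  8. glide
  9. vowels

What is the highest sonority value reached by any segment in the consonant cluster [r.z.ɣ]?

7

/r/ — rhotic, sonority 7.
/z/ — voiced fricative, sonority 4.
/ɣ/ — voiced fricative, sonority 4.
The maximum is 7.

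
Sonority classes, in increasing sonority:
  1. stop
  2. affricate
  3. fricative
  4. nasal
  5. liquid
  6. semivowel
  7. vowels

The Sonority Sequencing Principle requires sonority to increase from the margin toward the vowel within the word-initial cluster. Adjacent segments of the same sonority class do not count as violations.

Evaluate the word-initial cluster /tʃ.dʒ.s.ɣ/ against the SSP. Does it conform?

yes

/tʃ/ is an affricate (sonority 2).
/dʒ/ is an affricate (sonority 2).
/s/ is a fricative (sonority 3).
/ɣ/ is a fricative (sonority 3).
The profile 2-2-3-3 is non-decreasing (plateaus allowed), so the word-initial cluster satisfies the SSP.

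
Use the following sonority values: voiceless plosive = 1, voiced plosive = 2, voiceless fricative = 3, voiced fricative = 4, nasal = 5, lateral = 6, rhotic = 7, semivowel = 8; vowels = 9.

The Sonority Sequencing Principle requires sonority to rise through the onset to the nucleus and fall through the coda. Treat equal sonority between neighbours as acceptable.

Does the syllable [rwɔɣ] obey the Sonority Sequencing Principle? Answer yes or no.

yes

Onset: /r/ is a rhotic (sonority 7), /w/ is a semivowel (sonority 8); then the nucleus /ɔ/ (sonority 9).
Onset profile 7-8-9 — rises to the nucleus.
Coda: /ɣ/ is a voiced fricative (sonority 4).
Coda profile 9-4 — falls from the nucleus.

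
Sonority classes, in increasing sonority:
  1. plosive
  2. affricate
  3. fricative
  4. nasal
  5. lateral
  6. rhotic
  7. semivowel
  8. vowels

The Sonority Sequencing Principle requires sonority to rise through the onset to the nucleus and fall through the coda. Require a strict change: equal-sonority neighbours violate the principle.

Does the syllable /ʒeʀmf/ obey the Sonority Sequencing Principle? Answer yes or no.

Onset: /ʒ/ is a fricative (sonority 3); then the nucleus /e/ (sonority 8).
Onset profile 3-8 — rises to the nucleus.
Coda: /ʀ/ is a rhotic (sonority 6), /m/ is a nasal (sonority 4), /f/ is a fricative (sonority 3).
Coda profile 8-6-4-3 — falls from the nucleus.

yes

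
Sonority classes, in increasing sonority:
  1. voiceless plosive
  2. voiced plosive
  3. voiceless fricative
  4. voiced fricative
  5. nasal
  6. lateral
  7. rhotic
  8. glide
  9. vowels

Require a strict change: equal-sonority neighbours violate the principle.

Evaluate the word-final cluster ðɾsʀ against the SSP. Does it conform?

/ð/: voiced fricative = 4.
/ɾ/: rhotic = 7.
/s/: voiceless fricative = 3.
/ʀ/: rhotic = 7.
The profile is 4-7-3-7. Between /ð/ (4) and /ɾ/ (7) sonority does not fall, so the cluster violates the SSP.

no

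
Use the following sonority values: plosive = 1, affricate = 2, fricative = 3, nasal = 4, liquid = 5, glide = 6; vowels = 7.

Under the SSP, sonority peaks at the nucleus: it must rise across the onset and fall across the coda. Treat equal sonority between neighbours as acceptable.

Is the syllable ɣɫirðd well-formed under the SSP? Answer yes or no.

Onset: /ɣ/ is a fricative (sonority 3), /ɫ/ is a liquid (sonority 5); then the nucleus /i/ (sonority 7).
Onset profile 3-5-7 — rises to the nucleus.
Coda: /r/ is a liquid (sonority 5), /ð/ is a fricative (sonority 3), /d/ is a plosive (sonority 1).
Coda profile 7-5-3-1 — falls from the nucleus.

yes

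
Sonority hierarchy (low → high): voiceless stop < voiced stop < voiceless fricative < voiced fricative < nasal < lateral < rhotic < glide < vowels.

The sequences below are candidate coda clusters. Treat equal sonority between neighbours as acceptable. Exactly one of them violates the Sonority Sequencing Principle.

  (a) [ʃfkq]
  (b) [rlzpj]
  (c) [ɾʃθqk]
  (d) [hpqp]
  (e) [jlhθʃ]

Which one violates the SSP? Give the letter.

b

(a) [ʃfkq]: profile 3-3-1-1 — obeys.
(b) [rlzpj]: profile 7-6-4-1-8 — violates.
(c) [ɾʃθqk]: profile 7-3-3-1-1 — obeys.
(d) [hpqp]: profile 3-1-1-1 — obeys.
(e) [jlhθʃ]: profile 8-6-3-3-3 — obeys.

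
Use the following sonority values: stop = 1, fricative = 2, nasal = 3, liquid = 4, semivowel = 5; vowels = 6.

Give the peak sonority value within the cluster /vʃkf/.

/v/: fricative = 2.
/ʃ/: fricative = 2.
/k/: stop = 1.
/f/: fricative = 2.
The maximum is 2.

2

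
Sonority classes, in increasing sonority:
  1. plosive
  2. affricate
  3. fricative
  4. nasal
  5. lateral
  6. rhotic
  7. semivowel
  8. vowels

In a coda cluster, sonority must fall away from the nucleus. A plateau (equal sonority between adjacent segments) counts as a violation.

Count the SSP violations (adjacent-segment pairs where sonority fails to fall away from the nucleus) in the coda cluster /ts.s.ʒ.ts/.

2

/ts/ — affricate, sonority 2.
/s/ — fricative, sonority 3.
/ʒ/ — fricative, sonority 3.
/ts/ — affricate, sonority 2.
/ts/→/s/: 2→3 (does not fall) — violation.
/s/→/ʒ/: 3→3 (plateau) — violation.
/ʒ/→/ts/: 3→2 (falls) — ok.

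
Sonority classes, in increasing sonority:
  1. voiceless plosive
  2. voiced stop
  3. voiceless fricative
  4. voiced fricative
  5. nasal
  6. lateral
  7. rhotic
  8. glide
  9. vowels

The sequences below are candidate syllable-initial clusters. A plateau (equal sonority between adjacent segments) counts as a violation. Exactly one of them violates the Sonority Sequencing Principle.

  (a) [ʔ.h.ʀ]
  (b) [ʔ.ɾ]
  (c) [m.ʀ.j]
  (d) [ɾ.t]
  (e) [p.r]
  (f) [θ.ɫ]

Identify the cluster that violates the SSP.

d

(a) [ʔ.h.ʀ]: profile 1-3-7 — obeys.
(b) [ʔ.ɾ]: profile 1-7 — obeys.
(c) [m.ʀ.j]: profile 5-7-8 — obeys.
(d) [ɾ.t]: profile 7-1 — violates.
(e) [p.r]: profile 1-7 — obeys.
(f) [θ.ɫ]: profile 3-6 — obeys.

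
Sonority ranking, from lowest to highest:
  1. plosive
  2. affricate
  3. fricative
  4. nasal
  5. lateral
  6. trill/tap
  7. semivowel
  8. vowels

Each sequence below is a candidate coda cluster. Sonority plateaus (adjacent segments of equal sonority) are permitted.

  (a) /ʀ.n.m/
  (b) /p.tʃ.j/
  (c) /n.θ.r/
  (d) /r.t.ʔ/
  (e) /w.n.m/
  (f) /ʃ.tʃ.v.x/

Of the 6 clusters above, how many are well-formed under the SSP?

3

(a) 6-4-4 → obeys
(b) 1-2-7 → violates
(c) 4-3-6 → violates
(d) 6-1-1 → obeys
(e) 7-4-4 → obeys
(f) 3-2-3-3 → violates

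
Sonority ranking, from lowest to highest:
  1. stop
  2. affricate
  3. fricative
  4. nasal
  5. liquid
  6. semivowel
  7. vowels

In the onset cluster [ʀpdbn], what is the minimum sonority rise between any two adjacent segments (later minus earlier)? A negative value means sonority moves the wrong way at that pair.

-4

/ʀ/ is a liquid (sonority 5).
/p/ is a stop (sonority 1).
/d/ is a stop (sonority 1).
/b/ is a stop (sonority 1).
/n/ is a nasal (sonority 4).
/ʀ/→/p/: change -4.
/p/→/d/: change +0.
/d/→/b/: change +0.
/b/→/n/: change +3.
Minimum = -4.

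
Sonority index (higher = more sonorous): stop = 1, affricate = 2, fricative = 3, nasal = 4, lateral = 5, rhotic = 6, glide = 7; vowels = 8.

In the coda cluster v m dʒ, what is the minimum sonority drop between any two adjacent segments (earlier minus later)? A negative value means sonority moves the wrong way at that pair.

/v/: fricative = 3.
/m/: nasal = 4.
/dʒ/: affricate = 2.
/v/→/m/: change -1.
/m/→/dʒ/: change +2.
Minimum = -1.

-1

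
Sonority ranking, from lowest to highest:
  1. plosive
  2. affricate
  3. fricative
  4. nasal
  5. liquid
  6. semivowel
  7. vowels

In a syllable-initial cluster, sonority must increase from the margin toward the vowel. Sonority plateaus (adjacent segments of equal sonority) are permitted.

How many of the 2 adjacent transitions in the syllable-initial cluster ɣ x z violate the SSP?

/ɣ/: fricative = 3.
/x/: fricative = 3.
/z/: fricative = 3.
/ɣ/→/x/: 3→3 (plateau, allowed) — ok.
/x/→/z/: 3→3 (plateau, allowed) — ok.

0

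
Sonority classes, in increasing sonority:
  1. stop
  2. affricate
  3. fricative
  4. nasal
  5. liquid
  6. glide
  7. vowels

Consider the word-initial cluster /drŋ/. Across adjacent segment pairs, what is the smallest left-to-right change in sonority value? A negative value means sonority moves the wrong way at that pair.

/d/ is a stop (sonority 1).
/r/ is a liquid (sonority 5).
/ŋ/ is a nasal (sonority 4).
/d/→/r/: change +4.
/r/→/ŋ/: change -1.
Minimum = -1.

-1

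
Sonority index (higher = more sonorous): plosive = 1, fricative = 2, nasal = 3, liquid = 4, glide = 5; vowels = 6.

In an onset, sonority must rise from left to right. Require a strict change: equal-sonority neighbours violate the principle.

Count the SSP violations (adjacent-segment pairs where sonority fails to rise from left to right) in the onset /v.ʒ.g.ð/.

/v/: fricative = 2.
/ʒ/: fricative = 2.
/g/: plosive = 1.
/ð/: fricative = 2.
/v/→/ʒ/: 2→2 (plateau) — violation.
/ʒ/→/g/: 2→1 (does not rise) — violation.
/g/→/ð/: 1→2 (rises) — ok.

2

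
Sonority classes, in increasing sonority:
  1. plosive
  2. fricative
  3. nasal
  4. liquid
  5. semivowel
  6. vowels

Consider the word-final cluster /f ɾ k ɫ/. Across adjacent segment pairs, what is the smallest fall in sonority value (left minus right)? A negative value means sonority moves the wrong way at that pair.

-3

/f/: fricative = 2.
/ɾ/: liquid = 4.
/k/: plosive = 1.
/ɫ/: liquid = 4.
/f/→/ɾ/: change -2.
/ɾ/→/k/: change +3.
/k/→/ɫ/: change -3.
Minimum = -3.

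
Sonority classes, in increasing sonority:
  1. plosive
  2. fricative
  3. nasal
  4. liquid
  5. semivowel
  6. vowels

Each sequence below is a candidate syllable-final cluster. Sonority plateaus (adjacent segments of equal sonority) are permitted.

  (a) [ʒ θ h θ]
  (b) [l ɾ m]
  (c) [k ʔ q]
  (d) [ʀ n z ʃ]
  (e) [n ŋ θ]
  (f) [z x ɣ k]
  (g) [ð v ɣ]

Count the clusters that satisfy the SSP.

7

(a) sonority 2-2-2-2: well-formed.
(b) sonority 4-4-3: well-formed.
(c) sonority 1-1-1: well-formed.
(d) sonority 4-3-2-2: well-formed.
(e) sonority 3-3-2: well-formed.
(f) sonority 2-2-2-1: well-formed.
(g) sonority 2-2-2: well-formed.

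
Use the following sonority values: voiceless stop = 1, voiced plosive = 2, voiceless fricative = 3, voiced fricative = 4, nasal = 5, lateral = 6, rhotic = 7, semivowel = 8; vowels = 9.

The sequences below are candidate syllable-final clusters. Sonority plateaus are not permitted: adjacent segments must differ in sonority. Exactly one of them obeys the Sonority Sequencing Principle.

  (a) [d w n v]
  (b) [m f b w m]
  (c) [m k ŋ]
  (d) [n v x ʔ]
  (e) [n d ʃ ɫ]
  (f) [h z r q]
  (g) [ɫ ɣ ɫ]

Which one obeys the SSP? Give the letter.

d

(a) 2-8-5-4 → violates
(b) 5-3-2-8-5 → violates
(c) 5-1-5 → violates
(d) 5-4-3-1 → obeys
(e) 5-2-3-6 → violates
(f) 3-4-7-1 → violates
(g) 6-4-6 → violates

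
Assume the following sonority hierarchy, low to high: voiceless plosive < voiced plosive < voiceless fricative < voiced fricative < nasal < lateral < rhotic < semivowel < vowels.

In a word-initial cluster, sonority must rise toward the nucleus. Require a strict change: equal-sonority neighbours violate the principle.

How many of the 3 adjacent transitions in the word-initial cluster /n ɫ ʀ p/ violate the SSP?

1

/n/ — nasal, sonority 5.
/ɫ/ — lateral, sonority 6.
/ʀ/ — rhotic, sonority 7.
/p/ — voiceless plosive, sonority 1.
/n/→/ɫ/: 5→6 (rises) — ok.
/ɫ/→/ʀ/: 6→7 (rises) — ok.
/ʀ/→/p/: 7→1 (does not rise) — violation.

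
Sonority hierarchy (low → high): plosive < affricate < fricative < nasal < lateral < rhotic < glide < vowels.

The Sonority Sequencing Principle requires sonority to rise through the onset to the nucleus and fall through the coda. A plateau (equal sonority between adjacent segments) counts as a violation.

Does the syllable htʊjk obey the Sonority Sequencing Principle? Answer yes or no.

no

Onset: /h/ is a fricative (sonority 3), /t/ is a plosive (sonority 1); then the nucleus /ʊ/ (sonority 8).
Onset profile 3-1-8 — does not strictly rise throughout.
Coda: /j/ is a glide (sonority 7), /k/ is a plosive (sonority 1).
Coda profile 8-7-1 — falls from the nucleus.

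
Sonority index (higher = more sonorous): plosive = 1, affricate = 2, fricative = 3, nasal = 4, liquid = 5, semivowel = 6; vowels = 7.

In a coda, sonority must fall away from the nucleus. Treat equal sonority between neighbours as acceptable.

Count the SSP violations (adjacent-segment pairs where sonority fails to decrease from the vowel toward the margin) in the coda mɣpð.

1

/m/: nasal = 4.
/ɣ/: fricative = 3.
/p/: plosive = 1.
/ð/: fricative = 3.
/m/→/ɣ/: 4→3 (falls) — ok.
/ɣ/→/p/: 3→1 (falls) — ok.
/p/→/ð/: 1→3 (does not fall) — violation.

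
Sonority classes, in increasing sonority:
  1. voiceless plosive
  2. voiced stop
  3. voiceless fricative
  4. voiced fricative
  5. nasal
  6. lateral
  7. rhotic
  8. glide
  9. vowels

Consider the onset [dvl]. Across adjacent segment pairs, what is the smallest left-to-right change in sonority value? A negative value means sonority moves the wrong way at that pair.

/d/ is a voiced stop (sonority 2).
/v/ is a voiced fricative (sonority 4).
/l/ is a lateral (sonority 6).
/d/→/v/: change +2.
/v/→/l/: change +2.
Minimum = 2.

2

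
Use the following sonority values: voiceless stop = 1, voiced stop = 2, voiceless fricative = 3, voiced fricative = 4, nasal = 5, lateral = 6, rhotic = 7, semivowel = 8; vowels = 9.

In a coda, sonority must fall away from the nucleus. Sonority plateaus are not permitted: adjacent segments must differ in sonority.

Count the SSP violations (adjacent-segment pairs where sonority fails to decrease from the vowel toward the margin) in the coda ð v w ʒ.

/ð/ — voiced fricative, sonority 4.
/v/ — voiced fricative, sonority 4.
/w/ — semivowel, sonority 8.
/ʒ/ — voiced fricative, sonority 4.
/ð/→/v/: 4→4 (plateau) — violation.
/v/→/w/: 4→8 (does not fall) — violation.
/w/→/ʒ/: 8→4 (falls) — ok.

2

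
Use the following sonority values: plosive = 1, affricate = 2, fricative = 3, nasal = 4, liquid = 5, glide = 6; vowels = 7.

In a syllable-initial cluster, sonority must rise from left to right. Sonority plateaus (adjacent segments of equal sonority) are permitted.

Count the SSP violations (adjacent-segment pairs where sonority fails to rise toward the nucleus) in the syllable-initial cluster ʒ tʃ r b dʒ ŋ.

/ʒ/: fricative = 3.
/tʃ/: affricate = 2.
/r/: liquid = 5.
/b/: plosive = 1.
/dʒ/: affricate = 2.
/ŋ/: nasal = 4.
/ʒ/→/tʃ/: 3→2 (does not rise) — violation.
/tʃ/→/r/: 2→5 (rises) — ok.
/r/→/b/: 5→1 (does not rise) — violation.
/b/→/dʒ/: 1→2 (rises) — ok.
/dʒ/→/ŋ/: 2→4 (rises) — ok.

2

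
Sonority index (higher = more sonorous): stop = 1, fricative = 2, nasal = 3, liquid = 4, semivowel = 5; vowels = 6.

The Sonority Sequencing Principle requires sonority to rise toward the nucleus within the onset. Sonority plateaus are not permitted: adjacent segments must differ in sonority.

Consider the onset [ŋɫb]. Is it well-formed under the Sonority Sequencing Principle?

no

/ŋ/: nasal = 3.
/ɫ/: liquid = 4.
/b/: stop = 1.
The profile is 3-4-1. Between /ɫ/ (4) and /b/ (1) sonority does not rise, so the cluster violates the SSP.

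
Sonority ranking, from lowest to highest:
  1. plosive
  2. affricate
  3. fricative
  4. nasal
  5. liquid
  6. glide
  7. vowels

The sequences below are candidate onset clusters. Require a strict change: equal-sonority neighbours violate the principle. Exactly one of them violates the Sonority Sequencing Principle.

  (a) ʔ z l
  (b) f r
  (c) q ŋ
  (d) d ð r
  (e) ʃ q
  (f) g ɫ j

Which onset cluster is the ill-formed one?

e

(a) 1-3-5 → obeys
(b) 3-5 → obeys
(c) 1-4 → obeys
(d) 1-3-5 → obeys
(e) 3-1 → violates
(f) 1-5-6 → obeys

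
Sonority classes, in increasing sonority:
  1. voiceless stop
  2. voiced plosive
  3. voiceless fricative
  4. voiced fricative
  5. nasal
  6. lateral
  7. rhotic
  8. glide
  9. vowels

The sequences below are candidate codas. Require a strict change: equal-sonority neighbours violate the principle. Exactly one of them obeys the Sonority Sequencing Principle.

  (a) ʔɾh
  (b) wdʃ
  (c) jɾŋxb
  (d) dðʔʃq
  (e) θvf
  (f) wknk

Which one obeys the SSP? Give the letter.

c

(a) 1-7-3 → violates
(b) 8-2-3 → violates
(c) 8-7-5-3-2 → obeys
(d) 2-4-1-3-1 → violates
(e) 3-4-3 → violates
(f) 8-1-5-1 → violates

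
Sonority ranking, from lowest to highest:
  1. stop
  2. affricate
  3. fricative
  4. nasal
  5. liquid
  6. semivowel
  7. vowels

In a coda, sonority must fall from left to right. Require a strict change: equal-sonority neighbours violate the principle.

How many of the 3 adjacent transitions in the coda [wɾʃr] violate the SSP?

1

/w/ is a semivowel (sonority 6).
/ɾ/ is a liquid (sonority 5).
/ʃ/ is a fricative (sonority 3).
/r/ is a liquid (sonority 5).
/w/→/ɾ/: 6→5 (falls) — ok.
/ɾ/→/ʃ/: 5→3 (falls) — ok.
/ʃ/→/r/: 3→5 (does not fall) — violation.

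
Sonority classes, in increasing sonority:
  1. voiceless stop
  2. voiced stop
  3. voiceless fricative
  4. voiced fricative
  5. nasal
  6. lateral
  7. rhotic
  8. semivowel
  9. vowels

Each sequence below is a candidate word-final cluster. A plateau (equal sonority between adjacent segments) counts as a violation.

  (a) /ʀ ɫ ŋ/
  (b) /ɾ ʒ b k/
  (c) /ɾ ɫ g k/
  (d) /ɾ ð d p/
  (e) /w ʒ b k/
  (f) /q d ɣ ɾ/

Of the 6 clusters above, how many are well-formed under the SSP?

5

(a) 7-6-5 → obeys
(b) 7-4-2-1 → obeys
(c) 7-6-2-1 → obeys
(d) 7-4-2-1 → obeys
(e) 8-4-2-1 → obeys
(f) 1-2-4-7 → violates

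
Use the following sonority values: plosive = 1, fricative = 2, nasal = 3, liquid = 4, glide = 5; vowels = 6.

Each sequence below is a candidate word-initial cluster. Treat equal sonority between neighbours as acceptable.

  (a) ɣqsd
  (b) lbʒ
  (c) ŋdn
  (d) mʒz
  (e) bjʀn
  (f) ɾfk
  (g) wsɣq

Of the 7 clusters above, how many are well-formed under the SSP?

(a) ɣqsd: profile 2-1-2-1 — violates.
(b) lbʒ: profile 4-1-2 — violates.
(c) ŋdn: profile 3-1-3 — violates.
(d) mʒz: profile 3-2-2 — violates.
(e) bjʀn: profile 1-5-4-3 — violates.
(f) ɾfk: profile 4-2-1 — violates.
(g) wsɣq: profile 5-2-2-1 — violates.

0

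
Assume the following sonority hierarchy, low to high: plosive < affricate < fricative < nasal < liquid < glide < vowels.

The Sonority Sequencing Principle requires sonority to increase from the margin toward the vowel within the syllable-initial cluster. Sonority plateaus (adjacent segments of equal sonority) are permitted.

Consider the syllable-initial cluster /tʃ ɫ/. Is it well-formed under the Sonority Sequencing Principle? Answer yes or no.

/tʃ/: affricate = 2.
/ɫ/: liquid = 5.
The profile 2-5 strictly rises, so the syllable-initial cluster satisfies the SSP.

yes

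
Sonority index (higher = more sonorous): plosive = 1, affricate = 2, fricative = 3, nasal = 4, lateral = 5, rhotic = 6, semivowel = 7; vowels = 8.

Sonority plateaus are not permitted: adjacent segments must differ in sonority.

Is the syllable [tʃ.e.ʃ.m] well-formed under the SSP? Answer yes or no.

Onset: /tʃ/ is an affricate (sonority 2); then the nucleus /e/ (sonority 8).
Onset profile 2-8 — rises to the nucleus.
Coda: /ʃ/ is a fricative (sonority 3), /m/ is a nasal (sonority 4).
Coda profile 8-3-4 — does not strictly fall throughout.

no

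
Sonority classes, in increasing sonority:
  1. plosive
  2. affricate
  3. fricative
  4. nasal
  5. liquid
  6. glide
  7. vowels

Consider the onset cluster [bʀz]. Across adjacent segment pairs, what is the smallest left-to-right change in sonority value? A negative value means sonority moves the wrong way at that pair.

-2

/b/ is a plosive (sonority 1).
/ʀ/ is a liquid (sonority 5).
/z/ is a fricative (sonority 3).
/b/→/ʀ/: change +4.
/ʀ/→/z/: change -2.
Minimum = -2.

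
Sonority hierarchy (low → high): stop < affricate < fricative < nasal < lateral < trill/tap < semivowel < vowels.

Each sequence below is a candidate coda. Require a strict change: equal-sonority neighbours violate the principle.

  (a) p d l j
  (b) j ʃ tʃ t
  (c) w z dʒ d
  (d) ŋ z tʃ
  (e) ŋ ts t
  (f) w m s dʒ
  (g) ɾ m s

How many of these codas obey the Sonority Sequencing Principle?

(a) sonority 1-1-5-7: ill-formed.
(b) sonority 7-3-2-1: well-formed.
(c) sonority 7-3-2-1: well-formed.
(d) sonority 4-3-2: well-formed.
(e) sonority 4-2-1: well-formed.
(f) sonority 7-4-3-2: well-formed.
(g) sonority 6-4-3: well-formed.

6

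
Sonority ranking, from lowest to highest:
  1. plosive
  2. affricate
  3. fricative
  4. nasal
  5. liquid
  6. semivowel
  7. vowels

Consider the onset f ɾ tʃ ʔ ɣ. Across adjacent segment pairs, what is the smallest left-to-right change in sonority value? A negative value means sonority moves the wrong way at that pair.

/f/ is a fricative (sonority 3).
/ɾ/ is a liquid (sonority 5).
/tʃ/ is an affricate (sonority 2).
/ʔ/ is a plosive (sonority 1).
/ɣ/ is a fricative (sonority 3).
/f/→/ɾ/: change +2.
/ɾ/→/tʃ/: change -3.
/tʃ/→/ʔ/: change -1.
/ʔ/→/ɣ/: change +2.
Minimum = -3.

-3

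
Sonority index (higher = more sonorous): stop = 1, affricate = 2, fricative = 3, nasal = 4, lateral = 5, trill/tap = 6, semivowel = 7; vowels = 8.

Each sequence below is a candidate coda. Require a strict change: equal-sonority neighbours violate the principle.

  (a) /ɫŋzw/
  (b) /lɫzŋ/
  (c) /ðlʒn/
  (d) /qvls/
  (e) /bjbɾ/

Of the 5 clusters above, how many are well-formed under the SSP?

(a) /ɫŋzw/: profile 5-4-3-7 — violates.
(b) /lɫzŋ/: profile 5-5-3-4 — violates.
(c) /ðlʒn/: profile 3-5-3-4 — violates.
(d) /qvls/: profile 1-3-5-3 — violates.
(e) /bjbɾ/: profile 1-7-1-6 — violates.

0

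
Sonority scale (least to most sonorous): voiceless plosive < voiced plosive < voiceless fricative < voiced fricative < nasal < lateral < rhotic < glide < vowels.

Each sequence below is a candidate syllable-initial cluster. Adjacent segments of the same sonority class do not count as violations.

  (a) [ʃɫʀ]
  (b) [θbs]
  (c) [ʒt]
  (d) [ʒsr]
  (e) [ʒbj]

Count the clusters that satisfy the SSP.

1

(a) sonority 3-6-7: well-formed.
(b) sonority 3-2-3: ill-formed.
(c) sonority 4-1: ill-formed.
(d) sonority 4-3-7: ill-formed.
(e) sonority 4-2-8: ill-formed.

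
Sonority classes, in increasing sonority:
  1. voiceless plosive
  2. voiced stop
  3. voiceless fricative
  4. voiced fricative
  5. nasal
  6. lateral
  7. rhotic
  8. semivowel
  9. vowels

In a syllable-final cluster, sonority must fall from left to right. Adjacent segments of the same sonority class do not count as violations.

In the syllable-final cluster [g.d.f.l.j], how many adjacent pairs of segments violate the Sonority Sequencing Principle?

/g/ — voiced stop, sonority 2.
/d/ — voiced stop, sonority 2.
/f/ — voiceless fricative, sonority 3.
/l/ — lateral, sonority 6.
/j/ — semivowel, sonority 8.
/g/→/d/: 2→2 (plateau, allowed) — ok.
/d/→/f/: 2→3 (does not fall) — violation.
/f/→/l/: 3→6 (does not fall) — violation.
/l/→/j/: 6→8 (does not fall) — violation.

3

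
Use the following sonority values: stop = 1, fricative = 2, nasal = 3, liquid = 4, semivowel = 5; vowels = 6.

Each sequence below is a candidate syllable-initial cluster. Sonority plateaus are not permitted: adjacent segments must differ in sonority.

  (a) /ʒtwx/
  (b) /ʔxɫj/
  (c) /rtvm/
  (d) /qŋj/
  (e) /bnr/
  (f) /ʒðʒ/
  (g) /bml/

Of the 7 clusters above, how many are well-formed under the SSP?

4

(a) 2-1-5-2 → violates
(b) 1-2-4-5 → obeys
(c) 4-1-2-3 → violates
(d) 1-3-5 → obeys
(e) 1-3-4 → obeys
(f) 2-2-2 → violates
(g) 1-3-4 → obeys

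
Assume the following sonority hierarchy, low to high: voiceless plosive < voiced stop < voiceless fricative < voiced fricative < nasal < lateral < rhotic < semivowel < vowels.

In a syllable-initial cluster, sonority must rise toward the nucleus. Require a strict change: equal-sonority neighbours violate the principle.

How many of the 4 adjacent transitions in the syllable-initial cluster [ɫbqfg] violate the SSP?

/ɫ/ — lateral, sonority 6.
/b/ — voiced stop, sonority 2.
/q/ — voiceless plosive, sonority 1.
/f/ — voiceless fricative, sonority 3.
/g/ — voiced stop, sonority 2.
/ɫ/→/b/: 6→2 (does not rise) — violation.
/b/→/q/: 2→1 (does not rise) — violation.
/q/→/f/: 1→3 (rises) — ok.
/f/→/g/: 3→2 (does not rise) — violation.

3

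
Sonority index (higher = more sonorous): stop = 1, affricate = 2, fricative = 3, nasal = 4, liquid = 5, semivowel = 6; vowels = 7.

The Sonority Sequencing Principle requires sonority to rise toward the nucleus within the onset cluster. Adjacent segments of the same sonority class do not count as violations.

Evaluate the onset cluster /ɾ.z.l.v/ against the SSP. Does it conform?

/ɾ/: liquid = 5.
/z/: fricative = 3.
/l/: liquid = 5.
/v/: fricative = 3.
The profile is 5-3-5-3. Between /ɾ/ (5) and /z/ (3) sonority does not rise, so the cluster violates the SSP.

no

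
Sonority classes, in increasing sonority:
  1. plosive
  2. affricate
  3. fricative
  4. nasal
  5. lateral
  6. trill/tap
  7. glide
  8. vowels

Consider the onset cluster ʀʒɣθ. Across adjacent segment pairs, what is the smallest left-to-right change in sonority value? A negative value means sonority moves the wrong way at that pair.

/ʀ/: trill/tap = 6.
/ʒ/: fricative = 3.
/ɣ/: fricative = 3.
/θ/: fricative = 3.
/ʀ/→/ʒ/: change -3.
/ʒ/→/ɣ/: change +0.
/ɣ/→/θ/: change +0.
Minimum = -3.

-3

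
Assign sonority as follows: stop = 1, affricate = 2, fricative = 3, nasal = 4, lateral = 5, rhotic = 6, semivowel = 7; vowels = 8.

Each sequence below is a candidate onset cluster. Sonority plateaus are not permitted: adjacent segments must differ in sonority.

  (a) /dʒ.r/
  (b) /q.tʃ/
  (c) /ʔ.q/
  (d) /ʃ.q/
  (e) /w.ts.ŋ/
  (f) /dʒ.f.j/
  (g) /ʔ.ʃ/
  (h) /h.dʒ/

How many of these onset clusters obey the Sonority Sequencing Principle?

(a) sonority 2-6: well-formed.
(b) sonority 1-2: well-formed.
(c) sonority 1-1: ill-formed.
(d) sonority 3-1: ill-formed.
(e) sonority 7-2-4: ill-formed.
(f) sonority 2-3-7: well-formed.
(g) sonority 1-3: well-formed.
(h) sonority 3-2: ill-formed.

4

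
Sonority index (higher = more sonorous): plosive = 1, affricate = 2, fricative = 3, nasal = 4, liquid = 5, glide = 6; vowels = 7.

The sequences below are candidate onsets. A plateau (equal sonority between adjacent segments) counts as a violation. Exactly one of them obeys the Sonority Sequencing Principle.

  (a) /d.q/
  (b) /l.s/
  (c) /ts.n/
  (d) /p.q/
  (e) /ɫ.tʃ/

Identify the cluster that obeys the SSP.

(a) sonority 1-1: ill-formed.
(b) sonority 5-3: ill-formed.
(c) sonority 2-4: well-formed.
(d) sonority 1-1: ill-formed.
(e) sonority 5-2: ill-formed.

c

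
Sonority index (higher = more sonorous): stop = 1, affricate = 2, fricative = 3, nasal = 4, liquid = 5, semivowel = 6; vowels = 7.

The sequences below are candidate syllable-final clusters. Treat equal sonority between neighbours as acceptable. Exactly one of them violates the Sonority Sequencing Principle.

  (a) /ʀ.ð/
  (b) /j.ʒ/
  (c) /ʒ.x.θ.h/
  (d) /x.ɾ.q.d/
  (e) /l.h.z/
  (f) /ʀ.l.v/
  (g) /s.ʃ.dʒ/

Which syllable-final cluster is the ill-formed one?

d

(a) sonority 5-3: well-formed.
(b) sonority 6-3: well-formed.
(c) sonority 3-3-3-3: well-formed.
(d) sonority 3-5-1-1: ill-formed.
(e) sonority 5-3-3: well-formed.
(f) sonority 5-5-3: well-formed.
(g) sonority 3-3-2: well-formed.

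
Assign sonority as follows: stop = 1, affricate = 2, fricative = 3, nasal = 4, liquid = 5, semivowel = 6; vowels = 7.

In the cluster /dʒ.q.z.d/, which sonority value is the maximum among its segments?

3

/dʒ/ is an affricate (sonority 2).
/q/ is a stop (sonority 1).
/z/ is a fricative (sonority 3).
/d/ is a stop (sonority 1).
The maximum is 3.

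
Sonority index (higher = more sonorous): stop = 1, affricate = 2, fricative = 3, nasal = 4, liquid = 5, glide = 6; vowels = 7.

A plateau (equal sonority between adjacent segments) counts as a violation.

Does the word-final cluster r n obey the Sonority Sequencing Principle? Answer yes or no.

yes

/r/: liquid = 5.
/n/: nasal = 4.
The profile 5-4 strictly falls, so the word-final cluster satisfies the SSP.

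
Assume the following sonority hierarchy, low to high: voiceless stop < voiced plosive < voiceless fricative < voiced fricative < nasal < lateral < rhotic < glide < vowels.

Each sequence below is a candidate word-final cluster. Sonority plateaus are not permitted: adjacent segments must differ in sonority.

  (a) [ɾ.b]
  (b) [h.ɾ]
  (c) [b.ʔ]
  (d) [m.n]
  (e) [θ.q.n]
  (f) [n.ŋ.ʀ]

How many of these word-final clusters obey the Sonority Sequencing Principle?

(a) [ɾ.b]: profile 7-2 — obeys.
(b) [h.ɾ]: profile 3-7 — violates.
(c) [b.ʔ]: profile 2-1 — obeys.
(d) [m.n]: profile 5-5 — violates.
(e) [θ.q.n]: profile 3-1-5 — violates.
(f) [n.ŋ.ʀ]: profile 5-5-7 — violates.

2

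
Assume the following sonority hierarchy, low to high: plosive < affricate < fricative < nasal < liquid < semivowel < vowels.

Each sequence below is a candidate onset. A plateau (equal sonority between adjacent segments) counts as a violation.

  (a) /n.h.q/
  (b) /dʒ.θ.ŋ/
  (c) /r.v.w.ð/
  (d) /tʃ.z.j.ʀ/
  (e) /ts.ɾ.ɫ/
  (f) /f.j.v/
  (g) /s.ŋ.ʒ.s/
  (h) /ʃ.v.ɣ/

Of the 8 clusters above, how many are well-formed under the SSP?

1

(a) /n.h.q/: profile 4-3-1 — violates.
(b) /dʒ.θ.ŋ/: profile 2-3-4 — obeys.
(c) /r.v.w.ð/: profile 5-3-6-3 — violates.
(d) /tʃ.z.j.ʀ/: profile 2-3-6-5 — violates.
(e) /ts.ɾ.ɫ/: profile 2-5-5 — violates.
(f) /f.j.v/: profile 3-6-3 — violates.
(g) /s.ŋ.ʒ.s/: profile 3-4-3-3 — violates.
(h) /ʃ.v.ɣ/: profile 3-3-3 — violates.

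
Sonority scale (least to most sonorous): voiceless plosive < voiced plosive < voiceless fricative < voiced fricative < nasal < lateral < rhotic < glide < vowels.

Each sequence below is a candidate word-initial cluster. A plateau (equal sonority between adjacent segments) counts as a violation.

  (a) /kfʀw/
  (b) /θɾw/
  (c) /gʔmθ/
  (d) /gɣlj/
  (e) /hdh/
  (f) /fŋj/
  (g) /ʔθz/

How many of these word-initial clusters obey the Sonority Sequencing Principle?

5

(a) sonority 1-3-7-8: well-formed.
(b) sonority 3-7-8: well-formed.
(c) sonority 2-1-5-3: ill-formed.
(d) sonority 2-4-6-8: well-formed.
(e) sonority 3-2-3: ill-formed.
(f) sonority 3-5-8: well-formed.
(g) sonority 1-3-4: well-formed.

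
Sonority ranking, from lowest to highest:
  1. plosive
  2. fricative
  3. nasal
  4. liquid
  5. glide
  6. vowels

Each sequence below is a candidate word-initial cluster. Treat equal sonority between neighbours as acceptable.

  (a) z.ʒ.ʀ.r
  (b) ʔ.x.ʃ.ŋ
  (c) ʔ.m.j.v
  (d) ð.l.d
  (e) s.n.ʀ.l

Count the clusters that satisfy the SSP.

3

(a) sonority 2-2-4-4: well-formed.
(b) sonority 1-2-2-3: well-formed.
(c) sonority 1-3-5-2: ill-formed.
(d) sonority 2-4-1: ill-formed.
(e) sonority 2-3-4-4: well-formed.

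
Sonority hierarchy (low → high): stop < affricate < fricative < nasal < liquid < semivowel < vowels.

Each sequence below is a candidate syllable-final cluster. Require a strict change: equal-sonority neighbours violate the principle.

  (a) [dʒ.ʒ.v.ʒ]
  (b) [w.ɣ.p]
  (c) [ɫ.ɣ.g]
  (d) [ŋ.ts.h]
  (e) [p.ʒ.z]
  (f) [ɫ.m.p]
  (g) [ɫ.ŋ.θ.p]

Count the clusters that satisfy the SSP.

4

(a) 2-3-3-3 → violates
(b) 6-3-1 → obeys
(c) 5-3-1 → obeys
(d) 4-2-3 → violates
(e) 1-3-3 → violates
(f) 5-4-1 → obeys
(g) 5-4-3-1 → obeys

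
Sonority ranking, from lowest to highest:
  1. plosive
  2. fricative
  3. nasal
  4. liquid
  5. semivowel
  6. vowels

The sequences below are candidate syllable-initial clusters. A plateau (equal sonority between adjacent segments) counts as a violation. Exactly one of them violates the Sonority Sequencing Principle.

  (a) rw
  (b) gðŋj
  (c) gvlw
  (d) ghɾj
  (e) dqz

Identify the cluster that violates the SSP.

e

(a) 4-5 → obeys
(b) 1-2-3-5 → obeys
(c) 1-2-4-5 → obeys
(d) 1-2-4-5 → obeys
(e) 1-1-2 → violates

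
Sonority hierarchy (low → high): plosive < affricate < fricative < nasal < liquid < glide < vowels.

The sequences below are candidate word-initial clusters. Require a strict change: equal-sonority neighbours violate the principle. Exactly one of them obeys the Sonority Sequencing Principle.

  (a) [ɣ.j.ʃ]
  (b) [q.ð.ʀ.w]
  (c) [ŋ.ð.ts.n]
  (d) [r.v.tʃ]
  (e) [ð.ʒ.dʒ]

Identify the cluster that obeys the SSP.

b

(a) [ɣ.j.ʃ]: profile 3-6-3 — violates.
(b) [q.ð.ʀ.w]: profile 1-3-5-6 — obeys.
(c) [ŋ.ð.ts.n]: profile 4-3-2-4 — violates.
(d) [r.v.tʃ]: profile 5-3-2 — violates.
(e) [ð.ʒ.dʒ]: profile 3-3-2 — violates.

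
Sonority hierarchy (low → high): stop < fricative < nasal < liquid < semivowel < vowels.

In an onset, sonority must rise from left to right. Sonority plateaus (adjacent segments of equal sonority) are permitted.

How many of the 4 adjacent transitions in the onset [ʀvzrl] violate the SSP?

/ʀ/ — liquid, sonority 4.
/v/ — fricative, sonority 2.
/z/ — fricative, sonority 2.
/r/ — liquid, sonority 4.
/l/ — liquid, sonority 4.
/ʀ/→/v/: 4→2 (does not rise) — violation.
/v/→/z/: 2→2 (plateau, allowed) — ok.
/z/→/r/: 2→4 (rises) — ok.
/r/→/l/: 4→4 (plateau, allowed) — ok.

1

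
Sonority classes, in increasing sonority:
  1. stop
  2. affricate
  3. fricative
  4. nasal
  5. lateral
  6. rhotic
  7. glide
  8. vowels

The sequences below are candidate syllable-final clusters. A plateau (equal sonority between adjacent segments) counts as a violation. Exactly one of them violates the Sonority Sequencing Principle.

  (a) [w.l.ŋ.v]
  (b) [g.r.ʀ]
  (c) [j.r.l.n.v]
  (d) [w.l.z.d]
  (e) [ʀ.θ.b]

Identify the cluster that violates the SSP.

(a) [w.l.ŋ.v]: profile 7-5-4-3 — obeys.
(b) [g.r.ʀ]: profile 1-6-6 — violates.
(c) [j.r.l.n.v]: profile 7-6-5-4-3 — obeys.
(d) [w.l.z.d]: profile 7-5-3-1 — obeys.
(e) [ʀ.θ.b]: profile 6-3-1 — obeys.

b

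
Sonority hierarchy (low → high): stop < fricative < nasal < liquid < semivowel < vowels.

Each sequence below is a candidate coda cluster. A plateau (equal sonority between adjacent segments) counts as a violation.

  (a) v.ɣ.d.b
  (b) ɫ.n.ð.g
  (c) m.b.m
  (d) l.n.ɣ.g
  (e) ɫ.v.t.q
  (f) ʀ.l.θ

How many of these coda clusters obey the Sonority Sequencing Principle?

2

(a) sonority 2-2-1-1: ill-formed.
(b) sonority 4-3-2-1: well-formed.
(c) sonority 3-1-3: ill-formed.
(d) sonority 4-3-2-1: well-formed.
(e) sonority 4-2-1-1: ill-formed.
(f) sonority 4-4-2: ill-formed.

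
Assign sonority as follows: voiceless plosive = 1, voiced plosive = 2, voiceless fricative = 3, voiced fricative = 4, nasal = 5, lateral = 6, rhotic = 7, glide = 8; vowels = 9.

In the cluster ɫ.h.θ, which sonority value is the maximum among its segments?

6

/ɫ/ — lateral, sonority 6.
/h/ — voiceless fricative, sonority 3.
/θ/ — voiceless fricative, sonority 3.
The maximum is 6.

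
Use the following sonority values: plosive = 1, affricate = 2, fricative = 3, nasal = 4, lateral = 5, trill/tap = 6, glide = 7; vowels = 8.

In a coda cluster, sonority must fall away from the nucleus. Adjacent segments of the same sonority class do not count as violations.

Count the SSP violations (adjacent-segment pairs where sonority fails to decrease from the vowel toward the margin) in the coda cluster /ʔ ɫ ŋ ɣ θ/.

/ʔ/ — plosive, sonority 1.
/ɫ/ — lateral, sonority 5.
/ŋ/ — nasal, sonority 4.
/ɣ/ — fricative, sonority 3.
/θ/ — fricative, sonority 3.
/ʔ/→/ɫ/: 1→5 (does not fall) — violation.
/ɫ/→/ŋ/: 5→4 (falls) — ok.
/ŋ/→/ɣ/: 4→3 (falls) — ok.
/ɣ/→/θ/: 3→3 (plateau, allowed) — ok.

1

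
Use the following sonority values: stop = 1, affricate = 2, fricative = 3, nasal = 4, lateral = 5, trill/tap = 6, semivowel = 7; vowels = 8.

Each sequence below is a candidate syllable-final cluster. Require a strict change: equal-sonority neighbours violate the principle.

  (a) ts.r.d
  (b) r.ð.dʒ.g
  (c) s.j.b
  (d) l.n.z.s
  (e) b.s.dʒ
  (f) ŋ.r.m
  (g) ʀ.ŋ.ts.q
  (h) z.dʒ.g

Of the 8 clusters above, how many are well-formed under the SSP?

(a) sonority 2-6-1: ill-formed.
(b) sonority 6-3-2-1: well-formed.
(c) sonority 3-7-1: ill-formed.
(d) sonority 5-4-3-3: ill-formed.
(e) sonority 1-3-2: ill-formed.
(f) sonority 4-6-4: ill-formed.
(g) sonority 6-4-2-1: well-formed.
(h) sonority 3-2-1: well-formed.

3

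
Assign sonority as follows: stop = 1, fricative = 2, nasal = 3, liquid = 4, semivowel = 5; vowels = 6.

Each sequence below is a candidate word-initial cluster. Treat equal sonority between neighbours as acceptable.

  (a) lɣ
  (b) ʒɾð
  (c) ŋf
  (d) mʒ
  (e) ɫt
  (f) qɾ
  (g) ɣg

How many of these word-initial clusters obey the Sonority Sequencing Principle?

1

(a) sonority 4-2: ill-formed.
(b) sonority 2-4-2: ill-formed.
(c) sonority 3-2: ill-formed.
(d) sonority 3-2: ill-formed.
(e) sonority 4-1: ill-formed.
(f) sonority 1-4: well-formed.
(g) sonority 2-1: ill-formed.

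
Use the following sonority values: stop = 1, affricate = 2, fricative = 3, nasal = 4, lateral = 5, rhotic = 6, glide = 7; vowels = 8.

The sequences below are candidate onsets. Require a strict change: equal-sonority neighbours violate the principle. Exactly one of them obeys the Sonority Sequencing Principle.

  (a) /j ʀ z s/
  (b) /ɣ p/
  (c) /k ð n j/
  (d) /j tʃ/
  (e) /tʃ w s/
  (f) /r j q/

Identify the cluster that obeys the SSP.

c

(a) /j ʀ z s/: profile 7-6-3-3 — violates.
(b) /ɣ p/: profile 3-1 — violates.
(c) /k ð n j/: profile 1-3-4-7 — obeys.
(d) /j tʃ/: profile 7-2 — violates.
(e) /tʃ w s/: profile 2-7-3 — violates.
(f) /r j q/: profile 6-7-1 — violates.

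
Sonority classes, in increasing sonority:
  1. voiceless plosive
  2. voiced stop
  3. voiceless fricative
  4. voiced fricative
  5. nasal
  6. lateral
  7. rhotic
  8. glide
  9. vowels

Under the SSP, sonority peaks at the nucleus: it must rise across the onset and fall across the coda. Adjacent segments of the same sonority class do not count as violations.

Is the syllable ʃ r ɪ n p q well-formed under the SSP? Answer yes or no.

yes

Onset: /ʃ/ is a voiceless fricative (sonority 3), /r/ is a rhotic (sonority 7); then the nucleus /ɪ/ (sonority 9).
Onset profile 3-7-9 — rises to the nucleus.
Coda: /n/ is a nasal (sonority 5), /p/ is a voiceless plosive (sonority 1), /q/ is a voiceless plosive (sonority 1).
Coda profile 9-5-1-1 — falls from the nucleus.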